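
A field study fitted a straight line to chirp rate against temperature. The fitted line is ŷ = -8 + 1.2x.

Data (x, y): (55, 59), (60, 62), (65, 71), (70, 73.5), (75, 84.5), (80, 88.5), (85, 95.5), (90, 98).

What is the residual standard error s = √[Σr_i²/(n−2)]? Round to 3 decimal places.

s = 2.041

x=55: ŷ = -8 + 1.2·55 = 58; r = 59 − 58 = 1
x=60: ŷ = -8 + 1.2·60 = 64; r = 62 − 64 = -2
x=65: ŷ = -8 + 1.2·65 = 70; r = 71 − 70 = 1
x=70: ŷ = -8 + 1.2·70 = 76; r = 73.5 − 76 = -2.5
x=75: ŷ = -8 + 1.2·75 = 82; r = 84.5 − 82 = 2.5
x=80: ŷ = -8 + 1.2·80 = 88; r = 88.5 − 88 = 0.5
x=85: ŷ = -8 + 1.2·85 = 94; r = 95.5 − 94 = 1.5
x=90: ŷ = -8 + 1.2·90 = 100; r = 98 − 100 = -2
SSE = 1 + 4 + 1 + 6.25 + 6.25 + 0.25 + 2.25 + 4 = 25
s = √(25/6) = √4.16667 ≈ 2.041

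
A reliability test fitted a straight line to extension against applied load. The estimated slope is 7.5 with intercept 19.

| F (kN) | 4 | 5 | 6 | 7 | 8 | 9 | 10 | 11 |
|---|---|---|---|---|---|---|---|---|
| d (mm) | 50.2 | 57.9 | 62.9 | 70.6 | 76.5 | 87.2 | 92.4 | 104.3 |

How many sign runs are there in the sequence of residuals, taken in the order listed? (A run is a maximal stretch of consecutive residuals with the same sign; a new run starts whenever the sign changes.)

F=4: ŷ = 19 + 7.5·4 = 49; e = 50.2 − 49 = 1.2
F=5: ŷ = 19 + 7.5·5 = 56.5; e = 57.9 − 56.5 = 1.4
F=6: ŷ = 19 + 7.5·6 = 64; e = 62.9 − 64 = -1.1
F=7: ŷ = 19 + 7.5·7 = 71.5; e = 70.6 − 71.5 = -0.9
F=8: ŷ = 19 + 7.5·8 = 79; e = 76.5 − 79 = -2.5
F=9: ŷ = 19 + 7.5·9 = 86.5; e = 87.2 − 86.5 = 0.7
F=10: ŷ = 19 + 7.5·10 = 94; e = 92.4 − 94 = -1.6
F=11: ŷ = 19 + 7.5·11 = 101.5; e = 104.3 − 101.5 = 2.8
Signs: + + − − − + − +
Runs: +×2, −×3, +×1, −×1, +×1 → 5

5 runs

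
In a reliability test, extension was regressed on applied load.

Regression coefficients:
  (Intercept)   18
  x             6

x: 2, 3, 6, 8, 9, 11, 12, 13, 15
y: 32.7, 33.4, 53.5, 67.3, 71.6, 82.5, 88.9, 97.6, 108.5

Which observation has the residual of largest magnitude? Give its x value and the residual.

x = 2, r = 2.7

x=2: ŷ = 18 + 6·2 = 30; r = 32.7 − 30 = 2.7
x=3: ŷ = 18 + 6·3 = 36; r = 33.4 − 36 = -2.6
x=6: ŷ = 18 + 6·6 = 54; r = 53.5 − 54 = -0.5
x=8: ŷ = 18 + 6·8 = 66; r = 67.3 − 66 = 1.3
x=9: ŷ = 18 + 6·9 = 72; r = 71.6 − 72 = -0.4
x=11: ŷ = 18 + 6·11 = 84; r = 82.5 − 84 = -1.5
x=12: ŷ = 18 + 6·12 = 90; r = 88.9 − 90 = -1.1
x=13: ŷ = 18 + 6·13 = 96; r = 97.6 − 96 = 1.6
x=15: ŷ = 18 + 6·15 = 108; r = 108.5 − 108 = 0.5
Largest |r| is 2.7 at x = 2, residual 2.7.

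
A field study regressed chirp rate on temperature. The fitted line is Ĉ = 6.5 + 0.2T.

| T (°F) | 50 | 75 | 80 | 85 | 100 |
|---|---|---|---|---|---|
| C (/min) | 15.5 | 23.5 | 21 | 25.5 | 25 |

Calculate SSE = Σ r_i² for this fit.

SSE = 13.5

T=50: Ĉ = 6.5 + 0.2·50 = 16.5; r = 15.5 − 16.5 = -1
T=75: Ĉ = 6.5 + 0.2·75 = 21.5; r = 23.5 − 21.5 = 2
T=80: Ĉ = 6.5 + 0.2·80 = 22.5; r = 21 − 22.5 = -1.5
T=85: Ĉ = 6.5 + 0.2·85 = 23.5; r = 25.5 − 23.5 = 2
T=100: Ĉ = 6.5 + 0.2·100 = 26.5; r = 25 − 26.5 = -1.5
SSE = 1 + 4 + 2.25 + 4 + 2.25 = 13.5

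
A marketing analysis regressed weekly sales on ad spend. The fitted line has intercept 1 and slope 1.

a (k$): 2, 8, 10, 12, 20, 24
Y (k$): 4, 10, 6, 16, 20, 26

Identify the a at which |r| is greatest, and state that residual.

a = 10, r = -5

a=2: ŷ = 1 + 2 = 3; r = 4 − 3 = 1
a=8: ŷ = 1 + 8 = 9; r = 10 − 9 = 1
a=10: ŷ = 1 + 10 = 11; r = 6 − 11 = -5
a=12: ŷ = 1 + 12 = 13; r = 16 − 13 = 3
a=20: ŷ = 1 + 20 = 21; r = 20 − 21 = -1
a=24: ŷ = 1 + 24 = 25; r = 26 − 25 = 1
Largest |r| is 5 at a = 10, residual -5.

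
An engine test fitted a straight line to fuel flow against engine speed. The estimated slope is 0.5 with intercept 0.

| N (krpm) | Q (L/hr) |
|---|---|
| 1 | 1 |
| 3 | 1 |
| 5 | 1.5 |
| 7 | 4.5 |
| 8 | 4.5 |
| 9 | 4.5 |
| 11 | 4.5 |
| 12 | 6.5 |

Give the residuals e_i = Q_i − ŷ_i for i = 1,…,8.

N=1: ŷ = 0.5·1 = 0.5; e = 1 − 0.5 = 0.5
N=3: ŷ = 0.5·3 = 1.5; e = 1 − 1.5 = -0.5
N=5: ŷ = 0.5·5 = 2.5; e = 1.5 − 2.5 = -1
N=7: ŷ = 0.5·7 = 3.5; e = 4.5 − 3.5 = 1
N=8: ŷ = 0.5·8 = 4; e = 4.5 − 4 = 0.5
N=9: ŷ = 0.5·9 = 4.5; e = 4.5 − 4.5 = 0
N=11: ŷ = 0.5·11 = 5.5; e = 4.5 − 5.5 = -1
N=12: ŷ = 0.5·12 = 6; e = 6.5 − 6 = 0.5

0.5, -0.5, -1, 1, 0.5, 0, -1, 0.5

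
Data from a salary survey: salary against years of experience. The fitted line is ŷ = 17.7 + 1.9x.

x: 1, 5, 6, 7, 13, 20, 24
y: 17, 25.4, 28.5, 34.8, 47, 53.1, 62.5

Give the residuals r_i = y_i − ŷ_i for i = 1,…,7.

x=1: ŷ = 17.7 + 1.9·1 = 19.6; r = 17 − 19.6 = -2.6
x=5: ŷ = 17.7 + 1.9·5 = 27.2; r = 25.4 − 27.2 = -1.8
x=6: ŷ = 17.7 + 1.9·6 = 29.1; r = 28.5 − 29.1 = -0.6
x=7: ŷ = 17.7 + 1.9·7 = 31; r = 34.8 − 31 = 3.8
x=13: ŷ = 17.7 + 1.9·13 = 42.4; r = 47 − 42.4 = 4.6
x=20: ŷ = 17.7 + 1.9·20 = 55.7; r = 53.1 − 55.7 = -2.6
x=24: ŷ = 17.7 + 1.9·24 = 63.3; r = 62.5 − 63.3 = -0.8

-2.6, -1.8, -0.6, 3.8, 4.6, -2.6, -0.8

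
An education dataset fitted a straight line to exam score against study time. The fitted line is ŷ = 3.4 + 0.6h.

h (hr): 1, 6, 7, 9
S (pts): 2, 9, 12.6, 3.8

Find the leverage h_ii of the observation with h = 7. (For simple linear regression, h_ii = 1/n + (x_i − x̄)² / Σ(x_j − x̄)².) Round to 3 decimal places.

h̄ = (1 + 6 + 7 + 9)/4 = 5.75
Σ(h − h̄)² = 22.5625 + 0.0625 + 1.5625 + 10.5625 = 34.75
h = 1/4 + (1.25)²/34.75 = 0.25 + 0.044964 = 0.295

h = 0.295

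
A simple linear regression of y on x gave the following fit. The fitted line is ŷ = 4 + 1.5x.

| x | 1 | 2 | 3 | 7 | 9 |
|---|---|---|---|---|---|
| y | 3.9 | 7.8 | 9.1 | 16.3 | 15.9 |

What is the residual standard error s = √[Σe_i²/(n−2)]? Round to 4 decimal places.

s = 1.7664

x=1: ŷ = 4 + 1.5·1 = 5.5; e = 3.9 − 5.5 = -1.6
x=2: ŷ = 4 + 1.5·2 = 7; e = 7.8 − 7 = 0.8
x=3: ŷ = 4 + 1.5·3 = 8.5; e = 9.1 − 8.5 = 0.6
x=7: ŷ = 4 + 1.5·7 = 14.5; e = 16.3 − 14.5 = 1.8
x=9: ŷ = 4 + 1.5·9 = 17.5; e = 15.9 − 17.5 = -1.6
SSE = 2.56 + 0.64 + 0.36 + 3.24 + 2.56 = 9.36
s = √(9.36/3) = √3.12 ≈ 1.7664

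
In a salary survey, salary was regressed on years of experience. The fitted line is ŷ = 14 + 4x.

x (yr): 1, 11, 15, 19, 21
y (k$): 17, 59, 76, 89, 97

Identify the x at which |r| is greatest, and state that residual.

x = 15, r = 2

x=1: ŷ = 14 + 4·1 = 18; r = 17 − 18 = -1
x=11: ŷ = 14 + 4·11 = 58; r = 59 − 58 = 1
x=15: ŷ = 14 + 4·15 = 74; r = 76 − 74 = 2
x=19: ŷ = 14 + 4·19 = 90; r = 89 − 90 = -1
x=21: ŷ = 14 + 4·21 = 98; r = 97 − 98 = -1
Largest |r| is 2 at x = 15, residual 2.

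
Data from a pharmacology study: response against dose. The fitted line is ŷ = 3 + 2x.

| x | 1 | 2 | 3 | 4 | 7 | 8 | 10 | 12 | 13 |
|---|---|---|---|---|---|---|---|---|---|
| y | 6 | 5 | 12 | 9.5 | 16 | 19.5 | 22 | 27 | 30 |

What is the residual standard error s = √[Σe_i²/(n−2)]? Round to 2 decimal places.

x=1: ŷ = 3 + 2·1 = 5; e = 6 − 5 = 1
x=2: ŷ = 3 + 2·2 = 7; e = 5 − 7 = -2
x=3: ŷ = 3 + 2·3 = 9; e = 12 − 9 = 3
x=4: ŷ = 3 + 2·4 = 11; e = 9.5 − 11 = -1.5
x=7: ŷ = 3 + 2·7 = 17; e = 16 − 17 = -1
x=8: ŷ = 3 + 2·8 = 19; e = 19.5 − 19 = 0.5
x=10: ŷ = 3 + 2·10 = 23; e = 22 − 23 = -1
x=12: ŷ = 3 + 2·12 = 27; e = 27 − 27 = 0
x=13: ŷ = 3 + 2·13 = 29; e = 30 − 29 = 1
SSE = 1 + 4 + 9 + 2.25 + 1 + 0.25 + 1 + 0 + 1 = 19.5
s = √(19.5/7) = √2.78571 ≈ 1.67

s = 1.67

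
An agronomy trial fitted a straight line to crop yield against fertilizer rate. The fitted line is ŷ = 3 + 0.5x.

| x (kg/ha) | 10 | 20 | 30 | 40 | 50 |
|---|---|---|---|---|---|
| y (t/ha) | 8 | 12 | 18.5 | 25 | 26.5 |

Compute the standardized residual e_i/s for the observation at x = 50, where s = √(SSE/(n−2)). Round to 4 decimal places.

-0.9487

x=10: ŷ = 3 + 0.5·10 = 8; e = 8 − 8 = 0
x=20: ŷ = 3 + 0.5·20 = 13; e = 12 − 13 = -1
x=30: ŷ = 3 + 0.5·30 = 18; e = 18.5 − 18 = 0.5
x=40: ŷ = 3 + 0.5·40 = 23; e = 25 − 23 = 2
x=50: ŷ = 3 + 0.5·50 = 28; e = 26.5 − 28 = -1.5
SSE = 0 + 1 + 0.25 + 4 + 2.25 = 7.5
s = √(7.5/3) = 1.58114
e/s = -1.5 / 1.58114 = -0.9487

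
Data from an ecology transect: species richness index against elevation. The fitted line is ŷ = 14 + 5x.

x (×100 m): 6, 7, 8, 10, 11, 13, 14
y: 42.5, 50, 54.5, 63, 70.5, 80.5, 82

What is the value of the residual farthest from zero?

x=6: ŷ = 14 + 5·6 = 44; e = 42.5 − 44 = -1.5
x=7: ŷ = 14 + 5·7 = 49; e = 50 − 49 = 1
x=8: ŷ = 14 + 5·8 = 54; e = 54.5 − 54 = 0.5
x=10: ŷ = 14 + 5·10 = 64; e = 63 − 64 = -1
x=11: ŷ = 14 + 5·11 = 69; e = 70.5 − 69 = 1.5
x=13: ŷ = 14 + 5·13 = 79; e = 80.5 − 79 = 1.5
x=14: ŷ = 14 + 5·14 = 84; e = 82 − 84 = -2
Largest |e| is 2 at x = 14, residual -2.

e = -2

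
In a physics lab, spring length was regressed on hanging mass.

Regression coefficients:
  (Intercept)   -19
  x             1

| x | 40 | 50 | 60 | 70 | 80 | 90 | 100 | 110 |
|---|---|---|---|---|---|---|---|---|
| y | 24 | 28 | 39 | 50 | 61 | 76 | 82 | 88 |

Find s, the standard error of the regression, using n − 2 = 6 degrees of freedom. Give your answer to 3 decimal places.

x=40: ŷ = -19 + 40 = 21; r = 24 − 21 = 3
x=50: ŷ = -19 + 50 = 31; r = 28 − 31 = -3
x=60: ŷ = -19 + 60 = 41; r = 39 − 41 = -2
x=70: ŷ = -19 + 70 = 51; r = 50 − 51 = -1
x=80: ŷ = -19 + 80 = 61; r = 61 − 61 = 0
x=90: ŷ = -19 + 90 = 71; r = 76 − 71 = 5
x=100: ŷ = -19 + 100 = 81; r = 82 − 81 = 1
x=110: ŷ = -19 + 110 = 91; r = 88 − 91 = -3
SSE = 9 + 9 + 4 + 1 + 0 + 25 + 1 + 9 = 58
s = √(58/6) = √9.66667 ≈ 3.109

s = 3.109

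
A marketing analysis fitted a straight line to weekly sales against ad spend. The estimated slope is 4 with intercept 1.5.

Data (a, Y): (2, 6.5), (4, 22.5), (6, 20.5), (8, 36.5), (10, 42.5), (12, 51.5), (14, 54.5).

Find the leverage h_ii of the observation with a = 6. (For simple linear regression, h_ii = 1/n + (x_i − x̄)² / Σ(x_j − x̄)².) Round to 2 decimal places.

h = 0.18

ā = (2 + 4 + 6 + 8 + 10 + 12 + 14)/7 = 8
Σ(a − ā)² = 36 + 16 + 4 + 0 + 4 + 16 + 36 = 112
h = 1/7 + (-2)²/112 = 0.142857 + 0.0357143 = 0.18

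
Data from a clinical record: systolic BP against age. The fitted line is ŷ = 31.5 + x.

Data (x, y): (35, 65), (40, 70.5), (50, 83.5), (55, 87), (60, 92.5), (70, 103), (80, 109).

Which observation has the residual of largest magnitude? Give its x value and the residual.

x=35: ŷ = 31.5 + 35 = 66.5; r = 65 − 66.5 = -1.5
x=40: ŷ = 31.5 + 40 = 71.5; r = 70.5 − 71.5 = -1
x=50: ŷ = 31.5 + 50 = 81.5; r = 83.5 − 81.5 = 2
x=55: ŷ = 31.5 + 55 = 86.5; r = 87 − 86.5 = 0.5
x=60: ŷ = 31.5 + 60 = 91.5; r = 92.5 − 91.5 = 1
x=70: ŷ = 31.5 + 70 = 101.5; r = 103 − 101.5 = 1.5
x=80: ŷ = 31.5 + 80 = 111.5; r = 109 − 111.5 = -2.5
Largest |r| is 2.5 at x = 80, residual -2.5.

x = 80, r = -2.5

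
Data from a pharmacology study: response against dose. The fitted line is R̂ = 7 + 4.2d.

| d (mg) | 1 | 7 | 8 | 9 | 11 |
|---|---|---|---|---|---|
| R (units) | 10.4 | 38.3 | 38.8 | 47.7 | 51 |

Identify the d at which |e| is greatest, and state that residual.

d=1: R̂ = 7 + 4.2·1 = 11.2; e = 10.4 − 11.2 = -0.8
d=7: R̂ = 7 + 4.2·7 = 36.4; e = 38.3 − 36.4 = 1.9
d=8: R̂ = 7 + 4.2·8 = 40.6; e = 38.8 − 40.6 = -1.8
d=9: R̂ = 7 + 4.2·9 = 44.8; e = 47.7 − 44.8 = 2.9
d=11: R̂ = 7 + 4.2·11 = 53.2; e = 51 − 53.2 = -2.2
Largest |e| is 2.9 at d = 9, residual 2.9.

d = 9, e = 2.9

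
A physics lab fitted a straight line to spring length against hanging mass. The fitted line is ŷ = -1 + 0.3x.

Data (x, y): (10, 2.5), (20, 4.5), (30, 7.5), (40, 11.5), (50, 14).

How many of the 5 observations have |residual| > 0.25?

x=10: ŷ = -1 + 0.3·10 = 2; e = 2.5 − 2 = 0.5
x=20: ŷ = -1 + 0.3·20 = 5; e = 4.5 − 5 = -0.5
x=30: ŷ = -1 + 0.3·30 = 8; e = 7.5 − 8 = -0.5
x=40: ŷ = -1 + 0.3·40 = 11; e = 11.5 − 11 = 0.5
x=50: ŷ = -1 + 0.3·50 = 14; e = 14 − 14 = 0
|e| > 0.25: x=10 (|e|=0.5), x=20 (|e|=0.5), x=30 (|e|=0.5), x=40 (|e|=0.5) → 4

4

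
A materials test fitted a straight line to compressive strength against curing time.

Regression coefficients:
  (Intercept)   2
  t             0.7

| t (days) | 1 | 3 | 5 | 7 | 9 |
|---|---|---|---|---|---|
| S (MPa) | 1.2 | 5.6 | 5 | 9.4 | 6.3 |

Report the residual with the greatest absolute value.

t=1: Ŝ = 2 + 0.7·1 = 2.7; r = 1.2 − 2.7 = -1.5
t=3: Ŝ = 2 + 0.7·3 = 4.1; r = 5.6 − 4.1 = 1.5
t=5: Ŝ = 2 + 0.7·5 = 5.5; r = 5 − 5.5 = -0.5
t=7: Ŝ = 2 + 0.7·7 = 6.9; r = 9.4 − 6.9 = 2.5
t=9: Ŝ = 2 + 0.7·9 = 8.3; r = 6.3 − 8.3 = -2
Largest |r| is 2.5 at t = 7, residual 2.5.

r = 2.5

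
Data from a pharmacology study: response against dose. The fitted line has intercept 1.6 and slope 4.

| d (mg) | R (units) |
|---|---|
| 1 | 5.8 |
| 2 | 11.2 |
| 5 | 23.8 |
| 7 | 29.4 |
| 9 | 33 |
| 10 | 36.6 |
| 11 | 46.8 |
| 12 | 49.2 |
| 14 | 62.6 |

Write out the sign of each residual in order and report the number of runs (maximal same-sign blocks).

5 runs

d=1: R̂ = 1.6 + 4·1 = 5.6; e = 5.8 − 5.6 = 0.2
d=2: R̂ = 1.6 + 4·2 = 9.6; e = 11.2 − 9.6 = 1.6
d=5: R̂ = 1.6 + 4·5 = 21.6; e = 23.8 − 21.6 = 2.2
d=7: R̂ = 1.6 + 4·7 = 29.6; e = 29.4 − 29.6 = -0.2
d=9: R̂ = 1.6 + 4·9 = 37.6; e = 33 − 37.6 = -4.6
d=10: R̂ = 1.6 + 4·10 = 41.6; e = 36.6 − 41.6 = -5
d=11: R̂ = 1.6 + 4·11 = 45.6; e = 46.8 − 45.6 = 1.2
d=12: R̂ = 1.6 + 4·12 = 49.6; e = 49.2 − 49.6 = -0.4
d=14: R̂ = 1.6 + 4·14 = 57.6; e = 62.6 − 57.6 = 5
Signs: + + + − − − + − +
Runs: +×3, −×3, +×1, −×1, +×1 → 5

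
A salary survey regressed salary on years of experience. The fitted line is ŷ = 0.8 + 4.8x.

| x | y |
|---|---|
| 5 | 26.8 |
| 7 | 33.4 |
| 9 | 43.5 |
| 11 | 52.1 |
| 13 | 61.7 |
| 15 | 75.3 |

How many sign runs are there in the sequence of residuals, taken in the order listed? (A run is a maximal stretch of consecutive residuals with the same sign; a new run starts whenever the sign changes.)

x=5: ŷ = 0.8 + 4.8·5 = 24.8; e = 26.8 − 24.8 = 2
x=7: ŷ = 0.8 + 4.8·7 = 34.4; e = 33.4 − 34.4 = -1
x=9: ŷ = 0.8 + 4.8·9 = 44; e = 43.5 − 44 = -0.5
x=11: ŷ = 0.8 + 4.8·11 = 53.6; e = 52.1 − 53.6 = -1.5
x=13: ŷ = 0.8 + 4.8·13 = 63.2; e = 61.7 − 63.2 = -1.5
x=15: ŷ = 0.8 + 4.8·15 = 72.8; e = 75.3 − 72.8 = 2.5
Signs: + − − − − +
Runs: +×1, −×4, +×1 → 3

3 runs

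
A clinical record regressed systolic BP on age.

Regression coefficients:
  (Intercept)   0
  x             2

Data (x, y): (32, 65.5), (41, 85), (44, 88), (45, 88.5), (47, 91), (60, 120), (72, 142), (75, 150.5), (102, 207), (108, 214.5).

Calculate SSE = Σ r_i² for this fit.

x=32: ŷ = 2·32 = 64; r = 65.5 − 64 = 1.5
x=41: ŷ = 2·41 = 82; r = 85 − 82 = 3
x=44: ŷ = 2·44 = 88; r = 88 − 88 = 0
x=45: ŷ = 2·45 = 90; r = 88.5 − 90 = -1.5
x=47: ŷ = 2·47 = 94; r = 91 − 94 = -3
x=60: ŷ = 2·60 = 120; r = 120 − 120 = 0
x=72: ŷ = 2·72 = 144; r = 142 − 144 = -2
x=75: ŷ = 2·75 = 150; r = 150.5 − 150 = 0.5
x=102: ŷ = 2·102 = 204; r = 207 − 204 = 3
x=108: ŷ = 2·108 = 216; r = 214.5 − 216 = -1.5
SSE = 2.25 + 9 + 0 + 2.25 + 9 + 0 + 4 + 0.25 + 9 + 2.25 = 38

SSE = 38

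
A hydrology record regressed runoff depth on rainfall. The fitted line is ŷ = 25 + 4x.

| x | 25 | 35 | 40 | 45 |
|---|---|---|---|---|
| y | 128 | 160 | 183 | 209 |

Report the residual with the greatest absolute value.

x=25: ŷ = 25 + 4·25 = 125; r = 128 − 125 = 3
x=35: ŷ = 25 + 4·35 = 165; r = 160 − 165 = -5
x=40: ŷ = 25 + 4·40 = 185; r = 183 − 185 = -2
x=45: ŷ = 25 + 4·45 = 205; r = 209 − 205 = 4
Largest |r| is 5 at x = 35, residual -5.

r = -5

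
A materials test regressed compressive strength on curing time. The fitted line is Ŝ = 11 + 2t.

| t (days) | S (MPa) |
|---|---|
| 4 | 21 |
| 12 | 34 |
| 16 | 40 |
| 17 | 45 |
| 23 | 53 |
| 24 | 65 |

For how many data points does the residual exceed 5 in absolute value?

t=4: Ŝ = 11 + 2·4 = 19; r = 21 − 19 = 2
t=12: Ŝ = 11 + 2·12 = 35; r = 34 − 35 = -1
t=16: Ŝ = 11 + 2·16 = 43; r = 40 − 43 = -3
t=17: Ŝ = 11 + 2·17 = 45; r = 45 − 45 = 0
t=23: Ŝ = 11 + 2·23 = 57; r = 53 − 57 = -4
t=24: Ŝ = 11 + 2·24 = 59; r = 65 − 59 = 6
|r| > 5: t=24 (|r|=6) → 1

1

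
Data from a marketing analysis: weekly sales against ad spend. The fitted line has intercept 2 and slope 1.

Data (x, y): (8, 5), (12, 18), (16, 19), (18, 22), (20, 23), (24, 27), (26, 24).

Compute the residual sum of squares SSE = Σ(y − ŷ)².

SSE = 64

x=8: ŷ = 2 + 8 = 10; r = 5 − 10 = -5
x=12: ŷ = 2 + 12 = 14; r = 18 − 14 = 4
x=16: ŷ = 2 + 16 = 18; r = 19 − 18 = 1
x=18: ŷ = 2 + 18 = 20; r = 22 − 20 = 2
x=20: ŷ = 2 + 20 = 22; r = 23 − 22 = 1
x=24: ŷ = 2 + 24 = 26; r = 27 − 26 = 1
x=26: ŷ = 2 + 26 = 28; r = 24 − 28 = -4
SSE = 25 + 16 + 1 + 4 + 1 + 1 + 16 = 64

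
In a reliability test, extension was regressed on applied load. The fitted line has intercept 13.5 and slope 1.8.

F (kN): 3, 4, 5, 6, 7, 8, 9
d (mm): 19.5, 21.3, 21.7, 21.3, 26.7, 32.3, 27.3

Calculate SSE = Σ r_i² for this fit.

F=3: ŷ = 13.5 + 1.8·3 = 18.9; r = 19.5 − 18.9 = 0.6
F=4: ŷ = 13.5 + 1.8·4 = 20.7; r = 21.3 − 20.7 = 0.6
F=5: ŷ = 13.5 + 1.8·5 = 22.5; r = 21.7 − 22.5 = -0.8
F=6: ŷ = 13.5 + 1.8·6 = 24.3; r = 21.3 − 24.3 = -3
F=7: ŷ = 13.5 + 1.8·7 = 26.1; r = 26.7 − 26.1 = 0.6
F=8: ŷ = 13.5 + 1.8·8 = 27.9; r = 32.3 − 27.9 = 4.4
F=9: ŷ = 13.5 + 1.8·9 = 29.7; r = 27.3 − 29.7 = -2.4
SSE = 0.36 + 0.36 + 0.64 + 9 + 0.36 + 19.36 + 5.76 = 35.84

SSE = 35.84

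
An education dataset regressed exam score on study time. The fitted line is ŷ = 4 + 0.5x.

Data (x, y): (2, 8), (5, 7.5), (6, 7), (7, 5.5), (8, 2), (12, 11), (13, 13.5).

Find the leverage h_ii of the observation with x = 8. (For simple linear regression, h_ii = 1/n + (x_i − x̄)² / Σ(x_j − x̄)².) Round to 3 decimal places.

x̄ = (2 + 5 + 6 + 7 + 8 + 12 + 13)/7 = 7.57143
Σ(x − x̄)² = 31.0408 + 6.61224 + 2.46939 + 0.326531 + 0.183673 + 19.6122 + 29.4694 = 89.7143
h = 1/7 + (0.428571)²/89.7143 = 0.142857 + 0.00204732 = 0.145

h = 0.145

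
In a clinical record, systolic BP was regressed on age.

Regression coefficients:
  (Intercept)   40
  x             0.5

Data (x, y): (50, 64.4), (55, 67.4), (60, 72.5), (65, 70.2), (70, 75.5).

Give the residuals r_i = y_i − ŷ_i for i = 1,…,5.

x=50: ŷ = 40 + 0.5·50 = 65; r = 64.4 − 65 = -0.6
x=55: ŷ = 40 + 0.5·55 = 67.5; r = 67.4 − 67.5 = -0.1
x=60: ŷ = 40 + 0.5·60 = 70; r = 72.5 − 70 = 2.5
x=65: ŷ = 40 + 0.5·65 = 72.5; r = 70.2 − 72.5 = -2.3
x=70: ŷ = 40 + 0.5·70 = 75; r = 75.5 − 75 = 0.5

-0.6, -0.1, 2.5, -2.3, 0.5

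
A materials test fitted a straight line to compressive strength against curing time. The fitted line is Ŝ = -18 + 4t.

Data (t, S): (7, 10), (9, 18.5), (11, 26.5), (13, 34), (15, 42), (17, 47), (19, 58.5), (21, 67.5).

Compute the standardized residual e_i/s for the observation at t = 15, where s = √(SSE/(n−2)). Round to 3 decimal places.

0.000

t=7: Ŝ = -18 + 4·7 = 10; e = 10 − 10 = 0
t=9: Ŝ = -18 + 4·9 = 18; e = 18.5 − 18 = 0.5
t=11: Ŝ = -18 + 4·11 = 26; e = 26.5 − 26 = 0.5
t=13: Ŝ = -18 + 4·13 = 34; e = 34 − 34 = 0
t=15: Ŝ = -18 + 4·15 = 42; e = 42 − 42 = 0
t=17: Ŝ = -18 + 4·17 = 50; e = 47 − 50 = -3
t=19: Ŝ = -18 + 4·19 = 58; e = 58.5 − 58 = 0.5
t=21: Ŝ = -18 + 4·21 = 66; e = 67.5 − 66 = 1.5
SSE = 0 + 0.25 + 0.25 + 0 + 0 + 9 + 0.25 + 2.25 = 12
s = √(12/6) = 1.41421
e/s = 0 / 1.41421 = 0.000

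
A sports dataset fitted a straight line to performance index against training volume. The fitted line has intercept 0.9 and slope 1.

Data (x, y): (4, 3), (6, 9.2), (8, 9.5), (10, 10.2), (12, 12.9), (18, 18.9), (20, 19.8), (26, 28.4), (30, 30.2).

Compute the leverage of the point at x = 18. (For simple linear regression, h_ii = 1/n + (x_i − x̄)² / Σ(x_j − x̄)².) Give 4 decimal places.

h = 0.1257

x̄ = (4 + 6 + 8 + 10 + 12 + 18 + 20 + 26 + 30)/9 = 14.8889
Σ(x − x̄)² = 118.568 + 79.0123 + 47.4568 + 23.9012 + 8.34568 + 9.67901 + 26.1235 + 123.457 + 228.346 = 664.889
h = 1/9 + (3.11111)²/664.889 = 0.111111 + 0.0145573 = 0.1257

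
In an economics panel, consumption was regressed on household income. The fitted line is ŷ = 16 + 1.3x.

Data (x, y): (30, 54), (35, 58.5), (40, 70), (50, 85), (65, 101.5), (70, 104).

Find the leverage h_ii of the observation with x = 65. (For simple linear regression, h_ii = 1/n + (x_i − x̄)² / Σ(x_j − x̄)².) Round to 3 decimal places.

x̄ = (30 + 35 + 40 + 50 + 65 + 70)/6 = 48.3333
Σ(x − x̄)² = 336.111 + 177.778 + 69.4444 + 2.77778 + 277.778 + 469.444 = 1333.33
h = 1/6 + (16.6667)²/1333.33 = 0.166667 + 0.208333 = 0.375

h = 0.375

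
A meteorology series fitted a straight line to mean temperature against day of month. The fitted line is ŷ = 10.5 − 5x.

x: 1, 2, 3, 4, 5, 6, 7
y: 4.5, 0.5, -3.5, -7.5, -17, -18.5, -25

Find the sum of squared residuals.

x=1: ŷ = 10.5 − 5·1 = 5.5; e = 4.5 − 5.5 = -1
x=2: ŷ = 10.5 − 5·2 = 0.5; e = 0.5 − 0.5 = 0
x=3: ŷ = 10.5 − 5·3 = -4.5; e = -3.5 − (-4.5) = 1
x=4: ŷ = 10.5 − 5·4 = -9.5; e = -7.5 − (-9.5) = 2
x=5: ŷ = 10.5 − 5·5 = -14.5; e = -17 − (-14.5) = -2.5
x=6: ŷ = 10.5 − 5·6 = -19.5; e = -18.5 − (-19.5) = 1
x=7: ŷ = 10.5 − 5·7 = -24.5; e = -25 − (-24.5) = -0.5
SSE = 1 + 0 + 1 + 4 + 6.25 + 1 + 0.25 = 13.5

SSE = 13.5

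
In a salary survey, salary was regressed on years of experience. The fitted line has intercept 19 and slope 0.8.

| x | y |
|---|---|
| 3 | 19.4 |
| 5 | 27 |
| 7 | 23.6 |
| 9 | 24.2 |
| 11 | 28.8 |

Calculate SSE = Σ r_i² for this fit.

SSE = 26

x=3: ŷ = 19 + 0.8·3 = 21.4; r = 19.4 − 21.4 = -2
x=5: ŷ = 19 + 0.8·5 = 23; r = 27 − 23 = 4
x=7: ŷ = 19 + 0.8·7 = 24.6; r = 23.6 − 24.6 = -1
x=9: ŷ = 19 + 0.8·9 = 26.2; r = 24.2 − 26.2 = -2
x=11: ŷ = 19 + 0.8·11 = 27.8; r = 28.8 − 27.8 = 1
SSE = 4 + 16 + 1 + 4 + 1 = 26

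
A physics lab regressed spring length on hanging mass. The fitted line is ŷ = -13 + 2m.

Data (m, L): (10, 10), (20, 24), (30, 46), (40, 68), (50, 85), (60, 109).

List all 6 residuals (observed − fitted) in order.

3, -3, -1, 1, -2, 2

m=10: ŷ = -13 + 2·10 = 7; e = 10 − 7 = 3
m=20: ŷ = -13 + 2·20 = 27; e = 24 − 27 = -3
m=30: ŷ = -13 + 2·30 = 47; e = 46 − 47 = -1
m=40: ŷ = -13 + 2·40 = 67; e = 68 − 67 = 1
m=50: ŷ = -13 + 2·50 = 87; e = 85 − 87 = -2
m=60: ŷ = -13 + 2·60 = 107; e = 109 − 107 = 2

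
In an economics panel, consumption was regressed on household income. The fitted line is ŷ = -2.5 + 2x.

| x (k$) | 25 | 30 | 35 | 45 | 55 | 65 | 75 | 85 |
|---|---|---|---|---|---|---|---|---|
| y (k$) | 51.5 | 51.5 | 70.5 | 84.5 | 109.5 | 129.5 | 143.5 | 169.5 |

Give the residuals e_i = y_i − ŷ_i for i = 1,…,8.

x=25: ŷ = -2.5 + 2·25 = 47.5; e = 51.5 − 47.5 = 4
x=30: ŷ = -2.5 + 2·30 = 57.5; e = 51.5 − 57.5 = -6
x=35: ŷ = -2.5 + 2·35 = 67.5; e = 70.5 − 67.5 = 3
x=45: ŷ = -2.5 + 2·45 = 87.5; e = 84.5 − 87.5 = -3
x=55: ŷ = -2.5 + 2·55 = 107.5; e = 109.5 − 107.5 = 2
x=65: ŷ = -2.5 + 2·65 = 127.5; e = 129.5 − 127.5 = 2
x=75: ŷ = -2.5 + 2·75 = 147.5; e = 143.5 − 147.5 = -4
x=85: ŷ = -2.5 + 2·85 = 167.5; e = 169.5 − 167.5 = 2

4, -6, 3, -3, 2, 2, -4, 2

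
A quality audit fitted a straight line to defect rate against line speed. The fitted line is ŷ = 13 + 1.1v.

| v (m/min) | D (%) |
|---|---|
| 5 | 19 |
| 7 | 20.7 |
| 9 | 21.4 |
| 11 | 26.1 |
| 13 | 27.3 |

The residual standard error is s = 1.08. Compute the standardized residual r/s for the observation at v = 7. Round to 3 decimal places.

ŷ = 13 + 1.1·7 = 20.7
r = 20.7 − 20.7 = 0
r/s = 0 / 1.08 = 0.000

0.000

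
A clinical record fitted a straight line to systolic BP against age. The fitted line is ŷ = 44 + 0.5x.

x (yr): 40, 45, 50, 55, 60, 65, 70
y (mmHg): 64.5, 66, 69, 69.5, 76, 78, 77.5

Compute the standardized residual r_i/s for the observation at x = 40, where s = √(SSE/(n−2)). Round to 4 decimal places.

0.3101

x=40: ŷ = 44 + 0.5·40 = 64; r = 64.5 − 64 = 0.5
x=45: ŷ = 44 + 0.5·45 = 66.5; r = 66 − 66.5 = -0.5
x=50: ŷ = 44 + 0.5·50 = 69; r = 69 − 69 = 0
x=55: ŷ = 44 + 0.5·55 = 71.5; r = 69.5 − 71.5 = -2
x=60: ŷ = 44 + 0.5·60 = 74; r = 76 − 74 = 2
x=65: ŷ = 44 + 0.5·65 = 76.5; r = 78 − 76.5 = 1.5
x=70: ŷ = 44 + 0.5·70 = 79; r = 77.5 − 79 = -1.5
SSE = 0.25 + 0.25 + 0 + 4 + 4 + 2.25 + 2.25 = 13
s = √(13/5) = 1.61245
r/s = 0.5 / 1.61245 = 0.3101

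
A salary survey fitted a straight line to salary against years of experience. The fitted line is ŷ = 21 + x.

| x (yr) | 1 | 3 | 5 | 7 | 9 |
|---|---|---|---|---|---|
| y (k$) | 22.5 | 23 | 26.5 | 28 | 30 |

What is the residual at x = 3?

r = -1

ŷ = 21 + 3 = 24
r = 23 − 24 = -1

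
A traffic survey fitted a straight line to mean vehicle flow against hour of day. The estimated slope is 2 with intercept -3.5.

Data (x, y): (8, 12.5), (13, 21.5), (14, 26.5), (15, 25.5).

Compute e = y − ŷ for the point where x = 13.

e = -1

ŷ = -3.5 + 2·13 = 22.5
e = 21.5 − 22.5 = -1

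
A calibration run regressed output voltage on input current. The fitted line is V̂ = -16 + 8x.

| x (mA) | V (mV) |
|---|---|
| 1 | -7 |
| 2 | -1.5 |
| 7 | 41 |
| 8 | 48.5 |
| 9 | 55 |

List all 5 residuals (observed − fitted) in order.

1, -1.5, 1, 0.5, -1

x=1: V̂ = -16 + 8·1 = -8; e = -7 − (-8) = 1
x=2: V̂ = -16 + 8·2 = 0; e = -1.5 − 0 = -1.5
x=7: V̂ = -16 + 8·7 = 40; e = 41 − 40 = 1
x=8: V̂ = -16 + 8·8 = 48; e = 48.5 − 48 = 0.5
x=9: V̂ = -16 + 8·9 = 56; e = 55 − 56 = -1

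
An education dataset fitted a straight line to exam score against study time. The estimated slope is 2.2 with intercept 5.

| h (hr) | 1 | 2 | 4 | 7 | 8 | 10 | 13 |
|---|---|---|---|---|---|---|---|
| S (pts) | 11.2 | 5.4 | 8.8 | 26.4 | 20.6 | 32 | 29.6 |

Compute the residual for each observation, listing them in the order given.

h=1: Ŝ = 5 + 2.2·1 = 7.2; e = 11.2 − 7.2 = 4
h=2: Ŝ = 5 + 2.2·2 = 9.4; e = 5.4 − 9.4 = -4
h=4: Ŝ = 5 + 2.2·4 = 13.8; e = 8.8 − 13.8 = -5
h=7: Ŝ = 5 + 2.2·7 = 20.4; e = 26.4 − 20.4 = 6
h=8: Ŝ = 5 + 2.2·8 = 22.6; e = 20.6 − 22.6 = -2
h=10: Ŝ = 5 + 2.2·10 = 27; e = 32 − 27 = 5
h=13: Ŝ = 5 + 2.2·13 = 33.6; e = 29.6 − 33.6 = -4

4, -4, -5, 6, -2, 5, -4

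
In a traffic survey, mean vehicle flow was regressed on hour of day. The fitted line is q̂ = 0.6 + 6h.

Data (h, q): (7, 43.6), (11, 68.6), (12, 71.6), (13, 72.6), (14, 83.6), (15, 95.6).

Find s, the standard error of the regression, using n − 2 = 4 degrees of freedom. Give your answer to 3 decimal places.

s = 4.123

h=7: q̂ = 0.6 + 6·7 = 42.6; e = 43.6 − 42.6 = 1
h=11: q̂ = 0.6 + 6·11 = 66.6; e = 68.6 − 66.6 = 2
h=12: q̂ = 0.6 + 6·12 = 72.6; e = 71.6 − 72.6 = -1
h=13: q̂ = 0.6 + 6·13 = 78.6; e = 72.6 − 78.6 = -6
h=14: q̂ = 0.6 + 6·14 = 84.6; e = 83.6 − 84.6 = -1
h=15: q̂ = 0.6 + 6·15 = 90.6; e = 95.6 − 90.6 = 5
SSE = 1 + 4 + 1 + 36 + 1 + 25 = 68
s = √(68/4) = √17 ≈ 4.123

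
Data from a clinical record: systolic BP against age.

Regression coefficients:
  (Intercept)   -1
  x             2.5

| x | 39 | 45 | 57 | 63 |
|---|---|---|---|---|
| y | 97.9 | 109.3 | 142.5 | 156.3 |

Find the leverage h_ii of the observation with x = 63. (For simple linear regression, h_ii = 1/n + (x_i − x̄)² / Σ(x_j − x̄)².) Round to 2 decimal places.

x̄ = (39 + 45 + 57 + 63)/4 = 51
Σ(x − x̄)² = 144 + 36 + 36 + 144 = 360
h = 1/4 + (12)²/360 = 0.25 + 0.4 = 0.65

h = 0.65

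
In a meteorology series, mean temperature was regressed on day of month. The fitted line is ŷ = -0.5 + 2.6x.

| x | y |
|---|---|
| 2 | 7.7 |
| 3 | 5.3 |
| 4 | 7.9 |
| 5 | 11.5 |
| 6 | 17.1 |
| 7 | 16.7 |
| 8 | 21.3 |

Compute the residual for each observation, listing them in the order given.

x=2: ŷ = -0.5 + 2.6·2 = 4.7; e = 7.7 − 4.7 = 3
x=3: ŷ = -0.5 + 2.6·3 = 7.3; e = 5.3 − 7.3 = -2
x=4: ŷ = -0.5 + 2.6·4 = 9.9; e = 7.9 − 9.9 = -2
x=5: ŷ = -0.5 + 2.6·5 = 12.5; e = 11.5 − 12.5 = -1
x=6: ŷ = -0.5 + 2.6·6 = 15.1; e = 17.1 − 15.1 = 2
x=7: ŷ = -0.5 + 2.6·7 = 17.7; e = 16.7 − 17.7 = -1
x=8: ŷ = -0.5 + 2.6·8 = 20.3; e = 21.3 − 20.3 = 1

3, -2, -2, -1, 2, -1, 1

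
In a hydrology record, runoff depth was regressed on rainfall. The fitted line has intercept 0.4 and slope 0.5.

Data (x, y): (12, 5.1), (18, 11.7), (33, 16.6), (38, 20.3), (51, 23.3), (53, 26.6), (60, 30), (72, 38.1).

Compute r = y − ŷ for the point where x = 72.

r = 1.7

ŷ = 0.4 + 0.5·72 = 36.4
r = 38.1 − 36.4 = 1.7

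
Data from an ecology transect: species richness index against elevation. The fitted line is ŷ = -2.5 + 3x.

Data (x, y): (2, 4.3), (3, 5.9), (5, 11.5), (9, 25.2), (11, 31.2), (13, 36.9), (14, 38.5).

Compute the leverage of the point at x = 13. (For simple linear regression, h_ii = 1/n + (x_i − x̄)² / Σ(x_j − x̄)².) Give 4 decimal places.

x̄ = (2 + 3 + 5 + 9 + 11 + 13 + 14)/7 = 8.14286
Σ(x − x̄)² = 37.7347 + 26.449 + 9.87755 + 0.734694 + 8.16327 + 23.5918 + 34.3061 = 140.857
h = 1/7 + (4.85714)²/140.857 = 0.142857 + 0.167488 = 0.3103

h = 0.3103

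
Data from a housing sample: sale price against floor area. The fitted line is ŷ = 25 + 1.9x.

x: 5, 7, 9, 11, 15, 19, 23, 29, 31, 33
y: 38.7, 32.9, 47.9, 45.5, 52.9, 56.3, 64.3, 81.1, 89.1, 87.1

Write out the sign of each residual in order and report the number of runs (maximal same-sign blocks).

6 runs

x=5: ŷ = 25 + 1.9·5 = 34.5; r = 38.7 − 34.5 = 4.2
x=7: ŷ = 25 + 1.9·7 = 38.3; r = 32.9 − 38.3 = -5.4
x=9: ŷ = 25 + 1.9·9 = 42.1; r = 47.9 − 42.1 = 5.8
x=11: ŷ = 25 + 1.9·11 = 45.9; r = 45.5 − 45.9 = -0.4
x=15: ŷ = 25 + 1.9·15 = 53.5; r = 52.9 − 53.5 = -0.6
x=19: ŷ = 25 + 1.9·19 = 61.1; r = 56.3 − 61.1 = -4.8
x=23: ŷ = 25 + 1.9·23 = 68.7; r = 64.3 − 68.7 = -4.4
x=29: ŷ = 25 + 1.9·29 = 80.1; r = 81.1 − 80.1 = 1
x=31: ŷ = 25 + 1.9·31 = 83.9; r = 89.1 − 83.9 = 5.2
x=33: ŷ = 25 + 1.9·33 = 87.7; r = 87.1 − 87.7 = -0.6
Signs: + − + − − − − + + −
Runs: +×1, −×1, +×1, −×4, +×2, −×1 → 6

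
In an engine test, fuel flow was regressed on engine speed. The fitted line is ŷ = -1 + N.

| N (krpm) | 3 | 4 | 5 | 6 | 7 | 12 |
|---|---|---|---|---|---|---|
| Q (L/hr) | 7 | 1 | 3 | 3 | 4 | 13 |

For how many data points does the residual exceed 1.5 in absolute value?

5

N=3: ŷ = -1 + 3 = 2; e = 7 − 2 = 5
N=4: ŷ = -1 + 4 = 3; e = 1 − 3 = -2
N=5: ŷ = -1 + 5 = 4; e = 3 − 4 = -1
N=6: ŷ = -1 + 6 = 5; e = 3 − 5 = -2
N=7: ŷ = -1 + 7 = 6; e = 4 − 6 = -2
N=12: ŷ = -1 + 12 = 11; e = 13 − 11 = 2
|e| > 1.5: N=3 (|e|=5), N=4 (|e|=2), N=6 (|e|=2), N=7 (|e|=2), N=12 (|e|=2) → 5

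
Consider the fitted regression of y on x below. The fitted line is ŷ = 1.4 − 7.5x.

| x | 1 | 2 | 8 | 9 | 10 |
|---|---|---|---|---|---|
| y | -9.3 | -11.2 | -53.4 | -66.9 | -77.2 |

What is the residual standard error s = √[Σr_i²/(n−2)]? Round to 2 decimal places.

s = 4.35

x=1: ŷ = 1.4 − 7.5·1 = -6.1; r = -9.3 − (-6.1) = -3.2
x=2: ŷ = 1.4 − 7.5·2 = -13.6; r = -11.2 − (-13.6) = 2.4
x=8: ŷ = 1.4 − 7.5·8 = -58.6; r = -53.4 − (-58.6) = 5.2
x=9: ŷ = 1.4 − 7.5·9 = -66.1; r = -66.9 − (-66.1) = -0.8
x=10: ŷ = 1.4 − 7.5·10 = -73.6; r = -77.2 − (-73.6) = -3.6
SSE = 10.24 + 5.76 + 27.04 + 0.64 + 12.96 = 56.64
s = √(56.64/3) = √18.88 ≈ 4.35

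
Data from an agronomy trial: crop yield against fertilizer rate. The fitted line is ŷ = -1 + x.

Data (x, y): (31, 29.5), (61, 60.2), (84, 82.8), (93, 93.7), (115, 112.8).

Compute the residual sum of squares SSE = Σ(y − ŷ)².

x=31: ŷ = -1 + 31 = 30; r = 29.5 − 30 = -0.5
x=61: ŷ = -1 + 61 = 60; r = 60.2 − 60 = 0.2
x=84: ŷ = -1 + 84 = 83; r = 82.8 − 83 = -0.2
x=93: ŷ = -1 + 93 = 92; r = 93.7 − 92 = 1.7
x=115: ŷ = -1 + 115 = 114; r = 112.8 − 114 = -1.2
SSE = 0.25 + 0.04 + 0.04 + 2.89 + 1.44 = 4.66

SSE = 4.66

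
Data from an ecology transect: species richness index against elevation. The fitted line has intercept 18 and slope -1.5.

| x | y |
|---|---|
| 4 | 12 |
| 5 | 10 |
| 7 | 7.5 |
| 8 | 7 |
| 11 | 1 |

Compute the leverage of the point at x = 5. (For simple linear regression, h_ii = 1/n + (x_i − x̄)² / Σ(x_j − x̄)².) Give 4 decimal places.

x̄ = (4 + 5 + 7 + 8 + 11)/5 = 7
Σ(x − x̄)² = 9 + 4 + 0 + 1 + 16 = 30
h = 1/5 + (-2)²/30 = 0.2 + 0.133333 = 0.3333

h = 0.3333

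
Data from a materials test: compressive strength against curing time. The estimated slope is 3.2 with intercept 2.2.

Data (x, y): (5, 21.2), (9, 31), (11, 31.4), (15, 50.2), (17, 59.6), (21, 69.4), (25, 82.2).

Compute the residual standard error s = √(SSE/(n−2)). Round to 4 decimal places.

s = 3.2863

x=5: ŷ = 2.2 + 3.2·5 = 18.2; e = 21.2 − 18.2 = 3
x=9: ŷ = 2.2 + 3.2·9 = 31; e = 31 − 31 = 0
x=11: ŷ = 2.2 + 3.2·11 = 37.4; e = 31.4 − 37.4 = -6
x=15: ŷ = 2.2 + 3.2·15 = 50.2; e = 50.2 − 50.2 = 0
x=17: ŷ = 2.2 + 3.2·17 = 56.6; e = 59.6 − 56.6 = 3
x=21: ŷ = 2.2 + 3.2·21 = 69.4; e = 69.4 − 69.4 = 0
x=25: ŷ = 2.2 + 3.2·25 = 82.2; e = 82.2 − 82.2 = 0
SSE = 9 + 0 + 36 + 0 + 9 + 0 + 0 = 54
s = √(54/5) = √10.8 ≈ 3.2863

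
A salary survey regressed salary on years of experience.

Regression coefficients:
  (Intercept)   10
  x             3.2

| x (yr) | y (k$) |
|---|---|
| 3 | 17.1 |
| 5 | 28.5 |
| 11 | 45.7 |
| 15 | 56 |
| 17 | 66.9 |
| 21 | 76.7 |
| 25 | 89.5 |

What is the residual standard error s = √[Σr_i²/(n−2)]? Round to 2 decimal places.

x=3: ŷ = 10 + 3.2·3 = 19.6; r = 17.1 − 19.6 = -2.5
x=5: ŷ = 10 + 3.2·5 = 26; r = 28.5 − 26 = 2.5
x=11: ŷ = 10 + 3.2·11 = 45.2; r = 45.7 − 45.2 = 0.5
x=15: ŷ = 10 + 3.2·15 = 58; r = 56 − 58 = -2
x=17: ŷ = 10 + 3.2·17 = 64.4; r = 66.9 − 64.4 = 2.5
x=21: ŷ = 10 + 3.2·21 = 77.2; r = 76.7 − 77.2 = -0.5
x=25: ŷ = 10 + 3.2·25 = 90; r = 89.5 − 90 = -0.5
SSE = 6.25 + 6.25 + 0.25 + 4 + 6.25 + 0.25 + 0.25 = 23.5
s = √(23.5/5) = √4.7 ≈ 2.17

s = 2.17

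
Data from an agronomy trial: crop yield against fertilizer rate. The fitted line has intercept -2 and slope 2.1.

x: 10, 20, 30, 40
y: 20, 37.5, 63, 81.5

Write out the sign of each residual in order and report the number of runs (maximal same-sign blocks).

x=10: ŷ = -2 + 2.1·10 = 19; e = 20 − 19 = 1
x=20: ŷ = -2 + 2.1·20 = 40; e = 37.5 − 40 = -2.5
x=30: ŷ = -2 + 2.1·30 = 61; e = 63 − 61 = 2
x=40: ŷ = -2 + 2.1·40 = 82; e = 81.5 − 82 = -0.5
Signs: + − + −
Runs: +×1, −×1, +×1, −×1 → 4

4 runs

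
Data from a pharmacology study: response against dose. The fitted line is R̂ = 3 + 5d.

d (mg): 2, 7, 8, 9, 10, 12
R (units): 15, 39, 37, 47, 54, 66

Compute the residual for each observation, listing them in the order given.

d=2: R̂ = 3 + 5·2 = 13; e = 15 − 13 = 2
d=7: R̂ = 3 + 5·7 = 38; e = 39 − 38 = 1
d=8: R̂ = 3 + 5·8 = 43; e = 37 − 43 = -6
d=9: R̂ = 3 + 5·9 = 48; e = 47 − 48 = -1
d=10: R̂ = 3 + 5·10 = 53; e = 54 − 53 = 1
d=12: R̂ = 3 + 5·12 = 63; e = 66 − 63 = 3

2, 1, -6, -1, 1, 3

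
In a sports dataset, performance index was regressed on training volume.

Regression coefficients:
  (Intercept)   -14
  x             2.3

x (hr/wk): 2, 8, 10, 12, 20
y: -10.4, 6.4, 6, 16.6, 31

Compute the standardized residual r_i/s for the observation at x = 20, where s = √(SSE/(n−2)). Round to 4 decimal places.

x=2: ŷ = -14 + 2.3·2 = -9.4; r = -10.4 − (-9.4) = -1
x=8: ŷ = -14 + 2.3·8 = 4.4; r = 6.4 − 4.4 = 2
x=10: ŷ = -14 + 2.3·10 = 9; r = 6 − 9 = -3
x=12: ŷ = -14 + 2.3·12 = 13.6; r = 16.6 − 13.6 = 3
x=20: ŷ = -14 + 2.3·20 = 32; r = 31 − 32 = -1
SSE = 1 + 4 + 9 + 9 + 1 = 24
s = √(24/3) = 2.82843
r/s = -1 / 2.82843 = -0.3536

-0.3536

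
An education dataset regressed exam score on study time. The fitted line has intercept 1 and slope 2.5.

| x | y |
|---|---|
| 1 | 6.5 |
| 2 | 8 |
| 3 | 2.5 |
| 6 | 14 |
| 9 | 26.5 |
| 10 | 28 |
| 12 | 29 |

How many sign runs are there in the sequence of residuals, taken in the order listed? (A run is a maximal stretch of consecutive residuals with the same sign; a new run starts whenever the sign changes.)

4 runs

x=1: ŷ = 1 + 2.5·1 = 3.5; e = 6.5 − 3.5 = 3
x=2: ŷ = 1 + 2.5·2 = 6; e = 8 − 6 = 2
x=3: ŷ = 1 + 2.5·3 = 8.5; e = 2.5 − 8.5 = -6
x=6: ŷ = 1 + 2.5·6 = 16; e = 14 − 16 = -2
x=9: ŷ = 1 + 2.5·9 = 23.5; e = 26.5 − 23.5 = 3
x=10: ŷ = 1 + 2.5·10 = 26; e = 28 − 26 = 2
x=12: ŷ = 1 + 2.5·12 = 31; e = 29 − 31 = -2
Signs: + + − − + + −
Runs: +×2, −×2, +×2, −×1 → 4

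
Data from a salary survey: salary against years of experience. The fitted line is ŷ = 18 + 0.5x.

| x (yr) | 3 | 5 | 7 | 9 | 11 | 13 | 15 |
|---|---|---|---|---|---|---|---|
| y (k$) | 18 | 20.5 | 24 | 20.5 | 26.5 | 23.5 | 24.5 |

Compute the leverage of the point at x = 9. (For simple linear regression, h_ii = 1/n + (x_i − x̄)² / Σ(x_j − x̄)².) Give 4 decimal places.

x̄ = (3 + 5 + 7 + 9 + 11 + 13 + 15)/7 = 9
Σ(x − x̄)² = 36 + 16 + 4 + 0 + 4 + 16 + 36 = 112
h = 1/7 + (0)²/112 = 0.142857 + 0 = 0.1429

h = 0.1429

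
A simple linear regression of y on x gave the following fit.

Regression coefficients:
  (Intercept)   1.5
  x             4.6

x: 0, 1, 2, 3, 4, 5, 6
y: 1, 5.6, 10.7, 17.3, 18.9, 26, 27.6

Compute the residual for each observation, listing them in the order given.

x=0: ŷ = 1.5 + 4.6·0 = 1.5; r = 1 − 1.5 = -0.5
x=1: ŷ = 1.5 + 4.6·1 = 6.1; r = 5.6 − 6.1 = -0.5
x=2: ŷ = 1.5 + 4.6·2 = 10.7; r = 10.7 − 10.7 = 0
x=3: ŷ = 1.5 + 4.6·3 = 15.3; r = 17.3 − 15.3 = 2
x=4: ŷ = 1.5 + 4.6·4 = 19.9; r = 18.9 − 19.9 = -1
x=5: ŷ = 1.5 + 4.6·5 = 24.5; r = 26 − 24.5 = 1.5
x=6: ŷ = 1.5 + 4.6·6 = 29.1; r = 27.6 − 29.1 = -1.5

-0.5, -0.5, 0, 2, -1, 1.5, -1.5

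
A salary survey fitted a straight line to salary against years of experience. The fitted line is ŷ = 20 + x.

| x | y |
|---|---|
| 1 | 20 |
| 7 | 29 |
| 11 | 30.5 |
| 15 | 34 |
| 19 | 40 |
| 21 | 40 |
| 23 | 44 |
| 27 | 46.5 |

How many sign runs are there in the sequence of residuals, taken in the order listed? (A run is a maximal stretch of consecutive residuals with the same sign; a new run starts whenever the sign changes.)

7 runs

x=1: ŷ = 20 + 1 = 21; r = 20 − 21 = -1
x=7: ŷ = 20 + 7 = 27; r = 29 − 27 = 2
x=11: ŷ = 20 + 11 = 31; r = 30.5 − 31 = -0.5
x=15: ŷ = 20 + 15 = 35; r = 34 − 35 = -1
x=19: ŷ = 20 + 19 = 39; r = 40 − 39 = 1
x=21: ŷ = 20 + 21 = 41; r = 40 − 41 = -1
x=23: ŷ = 20 + 23 = 43; r = 44 − 43 = 1
x=27: ŷ = 20 + 27 = 47; r = 46.5 − 47 = -0.5
Signs: − + − − + − + −
Runs: −×1, +×1, −×2, +×1, −×1, +×1, −×1 → 7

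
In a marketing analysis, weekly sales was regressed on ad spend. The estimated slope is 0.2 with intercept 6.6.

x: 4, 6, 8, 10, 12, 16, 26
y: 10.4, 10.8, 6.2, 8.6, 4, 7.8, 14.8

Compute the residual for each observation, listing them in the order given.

x=4: ŷ = 6.6 + 0.2·4 = 7.4; r = 10.4 − 7.4 = 3
x=6: ŷ = 6.6 + 0.2·6 = 7.8; r = 10.8 − 7.8 = 3
x=8: ŷ = 6.6 + 0.2·8 = 8.2; r = 6.2 − 8.2 = -2
x=10: ŷ = 6.6 + 0.2·10 = 8.6; r = 8.6 − 8.6 = 0
x=12: ŷ = 6.6 + 0.2·12 = 9; r = 4 − 9 = -5
x=16: ŷ = 6.6 + 0.2·16 = 9.8; r = 7.8 − 9.8 = -2
x=26: ŷ = 6.6 + 0.2·26 = 11.8; r = 14.8 − 11.8 = 3

3, 3, -2, 0, -5, -2, 3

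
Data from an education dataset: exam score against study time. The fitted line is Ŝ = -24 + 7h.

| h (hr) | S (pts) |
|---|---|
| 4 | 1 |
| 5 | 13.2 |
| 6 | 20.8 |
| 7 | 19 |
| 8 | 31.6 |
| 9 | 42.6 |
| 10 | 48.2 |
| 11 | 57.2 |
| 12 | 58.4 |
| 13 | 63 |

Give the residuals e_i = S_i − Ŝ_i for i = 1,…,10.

h=4: Ŝ = -24 + 7·4 = 4; e = 1 − 4 = -3
h=5: Ŝ = -24 + 7·5 = 11; e = 13.2 − 11 = 2.2
h=6: Ŝ = -24 + 7·6 = 18; e = 20.8 − 18 = 2.8
h=7: Ŝ = -24 + 7·7 = 25; e = 19 − 25 = -6
h=8: Ŝ = -24 + 7·8 = 32; e = 31.6 − 32 = -0.4
h=9: Ŝ = -24 + 7·9 = 39; e = 42.6 − 39 = 3.6
h=10: Ŝ = -24 + 7·10 = 46; e = 48.2 − 46 = 2.2
h=11: Ŝ = -24 + 7·11 = 53; e = 57.2 − 53 = 4.2
h=12: Ŝ = -24 + 7·12 = 60; e = 58.4 − 60 = -1.6
h=13: Ŝ = -24 + 7·13 = 67; e = 63 − 67 = -4

-3, 2.2, 2.8, -6, -0.4, 3.6, 2.2, 4.2, -1.6, -4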